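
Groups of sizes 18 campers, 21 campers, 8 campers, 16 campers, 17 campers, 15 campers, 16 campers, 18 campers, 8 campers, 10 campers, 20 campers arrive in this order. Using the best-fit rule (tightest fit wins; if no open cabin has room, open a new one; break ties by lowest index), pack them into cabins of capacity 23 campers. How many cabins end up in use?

9

  18 → cabin 1 (new)  [load 18/23]
  21 → cabin 2 (new)  [load 21/23]
  8 → cabin 3 (new)  [load 8/23]
  16 → cabin 4 (new)  [load 16/23]
  17 → cabin 5 (new)  [load 17/23]
  15 → cabin 3  [load 23/23]
  16 → cabin 6 (new)  [load 16/23]
  18 → cabin 7 (new)  [load 18/23]
  8 → cabin 8 (new)  [load 8/23]
  10 → cabin 8  [load 18/23]
  20 → cabin 9 (new)  [load 20/23]
9 cabins opened.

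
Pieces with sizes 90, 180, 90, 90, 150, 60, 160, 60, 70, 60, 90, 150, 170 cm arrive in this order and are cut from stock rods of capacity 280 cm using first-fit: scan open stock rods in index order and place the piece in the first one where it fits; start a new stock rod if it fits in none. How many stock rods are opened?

6

  90 → stock rod 1 (new)  [load 90/280]
  180 → stock rod 1  [load 270/280]
  90 → stock rod 2 (new)  [load 90/280]
  90 → stock rod 2  [load 180/280]
  150 → stock rod 3 (new)  [load 150/280]
  60 → stock rod 2  [load 240/280]
  160 → stock rod 4 (new)  [load 160/280]
  60 → stock rod 3  [load 210/280]
  70 → stock rod 3  [load 280/280]
  60 → stock rod 4  [load 220/280]
  90 → stock rod 5 (new)  [load 90/280]
  150 → stock rod 5  [load 240/280]
  170 → stock rod 6 (new)  [load 170/280]
6 stock rods opened.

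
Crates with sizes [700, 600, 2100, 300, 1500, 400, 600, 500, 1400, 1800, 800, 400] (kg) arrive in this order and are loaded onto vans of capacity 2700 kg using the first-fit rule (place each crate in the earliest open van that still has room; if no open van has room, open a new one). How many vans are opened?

  700 → van 1 (new)  [load 700/2700]
  600 → van 1  [load 1300/2700]
  2100 → van 2 (new)  [load 2100/2700]
  300 → van 1  [load 1600/2700]
  1500 → van 3 (new)  [load 1500/2700]
  400 → van 1  [load 2000/2700]
  600 → van 1  [load 2600/2700]
  500 → van 2  [load 2600/2700]
  1400 → van 4 (new)  [load 1400/2700]
  1800 → van 5 (new)  [load 1800/2700]
  800 → van 3  [load 2300/2700]
  400 → van 3  [load 2700/2700]
5 vans opened.

5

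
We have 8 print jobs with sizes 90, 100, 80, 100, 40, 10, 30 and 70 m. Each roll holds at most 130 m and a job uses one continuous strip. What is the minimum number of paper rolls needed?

Total = 100 + 100 + 90 + 80 + 70 + 40 + 30 + 10 = 520 m.
Lower bound: ⌈520/130⌉ = 4 paper rolls.
Also, 5 print jobs each exceed 65 m, and no two of those can share a roll, so at least 5 paper rolls are needed.
A packing using 5 paper rolls:
  roll 1: 100 + 30 = 130
  roll 2: 100 + 10 = 110
  roll 3: 90 + 40 = 130
  roll 4: 80 = 80
  roll 5: 70 = 70
This matches the lower bound, so 5 is optimal.

5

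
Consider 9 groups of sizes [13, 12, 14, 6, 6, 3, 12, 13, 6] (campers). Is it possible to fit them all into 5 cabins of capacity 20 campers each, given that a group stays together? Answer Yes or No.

A valid assignment using 5 cabins:
  cabin 1: 14 + 6 = 20
  cabin 2: 13 + 6 = 19
  cabin 3: 13 + 6 = 19
  cabin 4: 12 + 3 = 15
  cabin 5: 12 = 12
Every load is within 20 campers, so 5 cabins suffice.

Yes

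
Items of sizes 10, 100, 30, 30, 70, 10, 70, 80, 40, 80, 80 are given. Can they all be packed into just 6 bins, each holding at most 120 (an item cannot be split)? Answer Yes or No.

Yes

A valid assignment using 6 bins:
  bin 1: 100 + 10 + 10 = 120
  bin 2: 80 + 40 = 120
  bin 3: 80 + 30 = 110
  bin 4: 80 + 30 = 110
  bin 5: 70 = 70
  bin 6: 70 = 70
Every load is within 120, so 6 bins suffice.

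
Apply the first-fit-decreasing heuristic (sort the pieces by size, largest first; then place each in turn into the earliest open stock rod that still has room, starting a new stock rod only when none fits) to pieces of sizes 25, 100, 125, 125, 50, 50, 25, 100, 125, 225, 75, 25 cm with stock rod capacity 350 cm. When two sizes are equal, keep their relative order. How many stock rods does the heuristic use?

3

Sorted descending: 225, 125, 125, 125, 100, 100, 75, 50, 50, 25, 25, 25.
  225 → stock rod 1 (new)  [load 225/350]
  125 → stock rod 1  [load 350/350]
  125 → stock rod 2 (new)  [load 125/350]
  125 → stock rod 2  [load 250/350]
  100 → stock rod 2  [load 350/350]
  100 → stock rod 3 (new)  [load 100/350]
  75 → stock rod 3  [load 175/350]
  50 → stock rod 3  [load 225/350]
  50 → stock rod 3  [load 275/350]
  25 → stock rod 3  [load 300/350]
  25 → stock rod 3  [load 325/350]
  25 → stock rod 3  [load 350/350]
3 stock rods opened.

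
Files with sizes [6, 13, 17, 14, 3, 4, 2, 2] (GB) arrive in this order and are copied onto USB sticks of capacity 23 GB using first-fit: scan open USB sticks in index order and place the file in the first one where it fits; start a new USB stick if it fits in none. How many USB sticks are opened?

  6 → USB stick 1 (new)  [load 6/23]
  13 → USB stick 1  [load 19/23]
  17 → USB stick 2 (new)  [load 17/23]
  14 → USB stick 3 (new)  [load 14/23]
  3 → USB stick 1  [load 22/23]
  4 → USB stick 2  [load 21/23]
  2 → USB stick 2  [load 23/23]
  2 → USB stick 3  [load 16/23]
3 USB sticks opened.

3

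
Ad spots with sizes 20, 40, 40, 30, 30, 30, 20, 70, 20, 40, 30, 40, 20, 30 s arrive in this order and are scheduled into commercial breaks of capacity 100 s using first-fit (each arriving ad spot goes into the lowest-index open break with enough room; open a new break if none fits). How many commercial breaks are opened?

  20 → break 1 (new)  [load 20/100]
  40 → break 1  [load 60/100]
  40 → break 1  [load 100/100]
  30 → break 2 (new)  [load 30/100]
  30 → break 2  [load 60/100]
  30 → break 2  [load 90/100]
  20 → break 3 (new)  [load 20/100]
  70 → break 3  [load 90/100]
  20 → break 4 (new)  [load 20/100]
  40 → break 4  [load 60/100]
  30 → break 4  [load 90/100]
  40 → break 5 (new)  [load 40/100]
  20 → break 5  [load 60/100]
  30 → break 5  [load 90/100]
5 commercial breaks opened.

5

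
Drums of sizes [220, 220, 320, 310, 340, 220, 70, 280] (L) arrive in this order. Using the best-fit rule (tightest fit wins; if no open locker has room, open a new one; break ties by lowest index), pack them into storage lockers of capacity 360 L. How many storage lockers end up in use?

  220 → locker 1 (new)  [load 220/360]
  220 → locker 2 (new)  [load 220/360]
  320 → locker 3 (new)  [load 320/360]
  310 → locker 4 (new)  [load 310/360]
  340 → locker 5 (new)  [load 340/360]
  220 → locker 6 (new)  [load 220/360]
  70 → locker 1  [load 290/360]
  280 → locker 7 (new)  [load 280/360]
7 storage lockers opened.

7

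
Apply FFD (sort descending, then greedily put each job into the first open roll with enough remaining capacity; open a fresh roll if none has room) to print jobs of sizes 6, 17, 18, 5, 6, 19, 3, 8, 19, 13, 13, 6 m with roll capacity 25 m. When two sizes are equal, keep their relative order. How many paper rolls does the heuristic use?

Sorted descending: 19, 19, 18, 17, 13, 13, 8, 6, 6, 6, 5, 3.
  19 → roll 1 (new)  [load 19/25]
  19 → roll 2 (new)  [load 19/25]
  18 → roll 3 (new)  [load 18/25]
  17 → roll 4 (new)  [load 17/25]
  13 → roll 5 (new)  [load 13/25]
  13 → roll 6 (new)  [load 13/25]
  8 → roll 4  [load 25/25]
  6 → roll 1  [load 25/25]
  6 → roll 2  [load 25/25]
  6 → roll 3  [load 24/25]
  5 → roll 5  [load 18/25]
  3 → roll 5  [load 21/25]
6 paper rolls opened.

6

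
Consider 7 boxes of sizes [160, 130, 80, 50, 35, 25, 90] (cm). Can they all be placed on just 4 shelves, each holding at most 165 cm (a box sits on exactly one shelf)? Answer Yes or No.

A valid assignment using 4 shelves:
  shelf 1: 160 = 160
  shelf 2: 130 + 35 = 165
  shelf 3: 90 + 50 + 25 = 165
  shelf 4: 80 = 80
Every load is within 165 cm, so 4 shelves suffice.

Yes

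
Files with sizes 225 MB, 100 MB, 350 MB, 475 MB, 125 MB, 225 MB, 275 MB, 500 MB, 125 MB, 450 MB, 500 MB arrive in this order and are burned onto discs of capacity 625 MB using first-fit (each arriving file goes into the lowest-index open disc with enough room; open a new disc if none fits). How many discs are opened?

  225 → disc 1 (new)  [load 225/625]
  100 → disc 1  [load 325/625]
  350 → disc 2 (new)  [load 350/625]
  475 → disc 3 (new)  [load 475/625]
  125 → disc 1  [load 450/625]
  225 → disc 2  [load 575/625]
  275 → disc 4 (new)  [load 275/625]
  500 → disc 5 (new)  [load 500/625]
  125 → disc 1  [load 575/625]
  450 → disc 6 (new)  [load 450/625]
  500 → disc 7 (new)  [load 500/625]
7 discs opened.

7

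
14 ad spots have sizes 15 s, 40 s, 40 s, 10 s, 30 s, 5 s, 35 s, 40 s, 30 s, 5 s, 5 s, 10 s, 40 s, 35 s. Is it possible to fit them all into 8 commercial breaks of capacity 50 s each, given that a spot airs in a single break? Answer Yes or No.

A valid assignment using 8 commercial breaks:
  break 1: 40 + 10 = 50
  break 2: 40 + 10 = 50
  break 3: 40 + 5 + 5 = 50
  break 4: 40 + 5 = 45
  break 5: 35 + 15 = 50
  break 6: 35 = 35
  break 7: 30 = 30
  break 8: 30 = 30
Every load is within 50 s, so 8 commercial breaks suffice.

Yes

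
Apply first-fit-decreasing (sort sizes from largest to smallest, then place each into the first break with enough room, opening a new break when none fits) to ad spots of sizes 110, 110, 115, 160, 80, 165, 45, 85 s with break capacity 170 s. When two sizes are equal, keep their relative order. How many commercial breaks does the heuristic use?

6

Sorted descending: 165, 160, 115, 110, 110, 85, 80, 45.
  165 → break 1 (new)  [load 165/170]
  160 → break 2 (new)  [load 160/170]
  115 → break 3 (new)  [load 115/170]
  110 → break 4 (new)  [load 110/170]
  110 → break 5 (new)  [load 110/170]
  85 → break 6 (new)  [load 85/170]
  80 → break 6  [load 165/170]
  45 → break 3  [load 160/170]
6 commercial breaks opened.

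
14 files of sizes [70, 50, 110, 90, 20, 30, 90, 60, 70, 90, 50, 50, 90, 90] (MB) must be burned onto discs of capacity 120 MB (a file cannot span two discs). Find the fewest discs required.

9

Total = 110 + 90 + 90 + 90 + 90 + 90 + 70 + 70 + 60 + 50 + 50 + 50 + 30 + 20 = 960 MB.
Lower bound: ⌈960/120⌉ = 8 discs.
A packing using 9 discs:
  disc 1: 110 = 110
  disc 2: 90 + 30 = 120
  disc 3: 90 + 20 = 110
  disc 4: 90 = 90
  disc 5: 90 = 90
  disc 6: 90 = 90
  disc 7: 70 + 50 = 120
  disc 8: 70 + 50 = 120
  disc 9: 60 + 50 = 110
No arrangement into 8 discs stays within capacity, so 9 is optimal.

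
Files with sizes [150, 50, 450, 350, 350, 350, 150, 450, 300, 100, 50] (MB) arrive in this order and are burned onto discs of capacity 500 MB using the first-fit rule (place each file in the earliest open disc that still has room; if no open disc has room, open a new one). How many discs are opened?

  150 → disc 1 (new)  [load 150/500]
  50 → disc 1  [load 200/500]
  450 → disc 2 (new)  [load 450/500]
  350 → disc 3 (new)  [load 350/500]
  350 → disc 4 (new)  [load 350/500]
  350 → disc 5 (new)  [load 350/500]
  150 → disc 1  [load 350/500]
  450 → disc 6 (new)  [load 450/500]
  300 → disc 7 (new)  [load 300/500]
  100 → disc 1  [load 450/500]
  50 → disc 1  [load 500/500]
7 discs opened.

7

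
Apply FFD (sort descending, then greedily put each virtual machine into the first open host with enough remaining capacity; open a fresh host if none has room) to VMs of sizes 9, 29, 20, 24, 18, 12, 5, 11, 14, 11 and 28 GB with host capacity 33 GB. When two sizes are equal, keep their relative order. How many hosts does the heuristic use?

Sorted descending: 29, 28, 24, 20, 18, 14, 12, 11, 11, 9, 5.
  29 → host 1 (new)  [load 29/33]
  28 → host 2 (new)  [load 28/33]
  24 → host 3 (new)  [load 24/33]
  20 → host 4 (new)  [load 20/33]
  18 → host 5 (new)  [load 18/33]
  14 → host 5  [load 32/33]
  12 → host 4  [load 32/33]
  11 → host 6 (new)  [load 11/33]
  11 → host 6  [load 22/33]
  9 → host 3  [load 33/33]
  5 → host 2  [load 33/33]
6 hosts opened.

6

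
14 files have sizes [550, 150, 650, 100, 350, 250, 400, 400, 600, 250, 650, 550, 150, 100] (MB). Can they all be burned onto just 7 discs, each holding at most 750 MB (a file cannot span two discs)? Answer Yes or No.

No

Total = 5150 MB; ⌈5150/750⌉ = 7.
The bound of 7 does not rule out 7, but exhaustive search shows no assignment into 7 discs of capacity 750 MB exists — the minimum is 8.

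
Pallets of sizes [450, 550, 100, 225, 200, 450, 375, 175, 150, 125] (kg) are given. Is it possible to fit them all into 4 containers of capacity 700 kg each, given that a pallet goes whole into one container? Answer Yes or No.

Total = 2800 kg; ⌈2800/700⌉ = 4.
The bound of 4 does not rule out 4, but exhaustive search shows no assignment into 4 containers of capacity 700 kg exists — the minimum is 5.

No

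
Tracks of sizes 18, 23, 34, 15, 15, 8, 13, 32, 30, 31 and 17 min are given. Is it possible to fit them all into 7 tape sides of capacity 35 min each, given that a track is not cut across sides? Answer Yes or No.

No

Total = 236 min; ⌈236/35⌉ = 7.
The bound of 7 does not rule out 7, but exhaustive search shows no assignment into 7 tape sides of capacity 35 min exists — the minimum is 8.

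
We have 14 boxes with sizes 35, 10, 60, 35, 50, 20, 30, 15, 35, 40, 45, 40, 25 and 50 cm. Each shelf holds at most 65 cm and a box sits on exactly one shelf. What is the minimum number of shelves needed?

9

Total = 60 + 50 + 50 + 45 + 40 + 40 + 35 + 35 + 35 + 30 + 25 + 20 + 15 + 10 = 490 cm.
Lower bound: ⌈490/65⌉ = 8 shelves.
Also, 9 boxes each exceed 65/2 cm, and no two of those can share a shelf, so at least 9 shelves are needed.
A packing using 9 shelves:
  shelf 1: 60 = 60
  shelf 2: 50 + 15 = 65
  shelf 3: 50 + 10 = 60
  shelf 4: 45 + 20 = 65
  shelf 5: 40 + 25 = 65
  shelf 6: 40 = 40
  shelf 7: 35 + 30 = 65
  shelf 8: 35 = 35
  shelf 9: 35 = 35
This matches the lower bound, so 9 is optimal.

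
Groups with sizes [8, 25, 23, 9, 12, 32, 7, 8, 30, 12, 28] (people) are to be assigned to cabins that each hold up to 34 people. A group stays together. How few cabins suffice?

Total = 32 + 30 + 28 + 25 + 23 + 12 + 12 + 9 + 8 + 8 + 7 = 194 people.
Lower bound: ⌈194/34⌉ = 6 cabins.
A packing using 7 cabins:
  cabin 1: 32 = 32
  cabin 2: 30 = 30
  cabin 3: 28 = 28
  cabin 4: 25 + 9 = 34
  cabin 5: 23 + 8 = 31
  cabin 6: 12 + 12 + 8 = 32
  cabin 7: 7 = 7
No arrangement into 6 cabins stays within capacity, so 7 is optimal.

7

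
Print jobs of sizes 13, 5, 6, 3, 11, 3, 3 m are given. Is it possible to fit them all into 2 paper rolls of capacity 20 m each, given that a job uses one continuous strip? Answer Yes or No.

Total = 44 m; ⌈44/20⌉ = 3.
At least 3 paper rolls are required, but only 2 are allowed.

No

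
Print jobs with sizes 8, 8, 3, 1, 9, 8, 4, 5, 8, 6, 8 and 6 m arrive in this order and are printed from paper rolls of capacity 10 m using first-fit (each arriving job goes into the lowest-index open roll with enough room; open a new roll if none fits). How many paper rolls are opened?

10

  8 → roll 1 (new)  [load 8/10]
  8 → roll 2 (new)  [load 8/10]
  3 → roll 3 (new)  [load 3/10]
  1 → roll 1  [load 9/10]
  9 → roll 4 (new)  [load 9/10]
  8 → roll 5 (new)  [load 8/10]
  4 → roll 3  [load 7/10]
  5 → roll 6 (new)  [load 5/10]
  8 → roll 7 (new)  [load 8/10]
  6 → roll 8 (new)  [load 6/10]
  8 → roll 9 (new)  [load 8/10]
  6 → roll 10 (new)  [load 6/10]
10 paper rolls opened.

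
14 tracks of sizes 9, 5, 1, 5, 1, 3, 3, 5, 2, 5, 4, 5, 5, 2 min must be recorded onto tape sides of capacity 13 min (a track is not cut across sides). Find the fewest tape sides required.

Total = 9 + 5 + 5 + 5 + 5 + 5 + 5 + 4 + 3 + 3 + 2 + 2 + 1 + 1 = 55 min.
Lower bound: ⌈55/13⌉ = 5 tape sides.
A packing using 5 tape sides:
  side 1: 9 + 4 = 13
  side 2: 5 + 5 + 3 = 13
  side 3: 5 + 5 + 3 = 13
  side 4: 5 + 5 + 2 + 1 = 13
  side 5: 2 + 1 = 3
This matches the lower bound, so 5 is optimal.

5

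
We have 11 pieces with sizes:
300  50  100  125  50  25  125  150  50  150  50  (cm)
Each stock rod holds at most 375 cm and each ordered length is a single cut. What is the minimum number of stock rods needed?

Total = 300 + 150 + 150 + 125 + 125 + 100 + 50 + 50 + 50 + 50 + 25 = 1175 cm.
Lower bound: ⌈1175/375⌉ = 4 stock rods.
A packing using 4 stock rods:
  stock rod 1: 300 + 50 + 25 = 375
  stock rod 2: 150 + 150 + 50 = 350
  stock rod 3: 125 + 125 + 100 = 350
  stock rod 4: 50 + 50 = 100
This matches the lower bound, so 4 is optimal.

4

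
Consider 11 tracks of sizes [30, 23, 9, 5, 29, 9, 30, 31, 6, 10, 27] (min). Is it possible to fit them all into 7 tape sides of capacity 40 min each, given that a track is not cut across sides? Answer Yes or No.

Yes

A valid assignment using 6 tape sides:
  side 1: 31 + 9 = 40
  side 2: 30 + 10 = 40
  side 3: 30 + 9 = 39
  side 4: 29 + 6 + 5 = 40
  side 5: 27 = 27
  side 6: 23 = 23
That uses only 6 ≤ 7, so 7 tape sides are enough.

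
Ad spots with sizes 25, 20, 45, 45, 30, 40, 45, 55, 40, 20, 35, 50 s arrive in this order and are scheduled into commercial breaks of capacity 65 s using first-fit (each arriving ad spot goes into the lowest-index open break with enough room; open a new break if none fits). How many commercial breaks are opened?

9

  25 → break 1 (new)  [load 25/65]
  20 → break 1  [load 45/65]
  45 → break 2 (new)  [load 45/65]
  45 → break 3 (new)  [load 45/65]
  30 → break 4 (new)  [load 30/65]
  40 → break 5 (new)  [load 40/65]
  45 → break 6 (new)  [load 45/65]
  55 → break 7 (new)  [load 55/65]
  40 → break 8 (new)  [load 40/65]
  20 → break 1  [load 65/65]
  35 → break 4  [load 65/65]
  50 → break 9 (new)  [load 50/65]
9 commercial breaks opened.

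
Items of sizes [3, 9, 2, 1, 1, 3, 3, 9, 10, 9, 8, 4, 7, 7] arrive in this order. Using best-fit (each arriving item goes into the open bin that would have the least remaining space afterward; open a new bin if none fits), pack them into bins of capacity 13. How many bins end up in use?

  3 → bin 1 (new)  [load 3/13]
  9 → bin 1  [load 12/13]
  2 → bin 2 (new)  [load 2/13]
  1 → bin 1  [load 13/13]
  1 → bin 2  [load 3/13]
  3 → bin 2  [load 6/13]
  3 → bin 2  [load 9/13]
  9 → bin 3 (new)  [load 9/13]
  10 → bin 4 (new)  [load 10/13]
  9 → bin 5 (new)  [load 9/13]
  8 → bin 6 (new)  [load 8/13]
  4 → bin 2  [load 13/13]
  7 → bin 7 (new)  [load 7/13]
  7 → bin 8 (new)  [load 7/13]
8 bins opened.

8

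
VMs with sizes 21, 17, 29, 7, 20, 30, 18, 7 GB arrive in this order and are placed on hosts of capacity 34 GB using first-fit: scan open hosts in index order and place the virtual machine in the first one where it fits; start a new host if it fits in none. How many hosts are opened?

6

  21 → host 1 (new)  [load 21/34]
  17 → host 2 (new)  [load 17/34]
  29 → host 3 (new)  [load 29/34]
  7 → host 1  [load 28/34]
  20 → host 4 (new)  [load 20/34]
  30 → host 5 (new)  [load 30/34]
  18 → host 6 (new)  [load 18/34]
  7 → host 2  [load 24/34]
6 hosts opened.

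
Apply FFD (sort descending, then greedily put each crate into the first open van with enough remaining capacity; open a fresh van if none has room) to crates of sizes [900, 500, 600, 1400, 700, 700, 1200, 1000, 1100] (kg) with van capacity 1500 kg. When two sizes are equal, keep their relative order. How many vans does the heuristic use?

Sorted descending: 1400, 1200, 1100, 1000, 900, 700, 700, 600, 500.
  1400 → van 1 (new)  [load 1400/1500]
  1200 → van 2 (new)  [load 1200/1500]
  1100 → van 3 (new)  [load 1100/1500]
  1000 → van 4 (new)  [load 1000/1500]
  900 → van 5 (new)  [load 900/1500]
  700 → van 6 (new)  [load 700/1500]
  700 → van 6  [load 1400/1500]
  600 → van 5  [load 1500/1500]
  500 → van 4  [load 1500/1500]
6 vans opened.

6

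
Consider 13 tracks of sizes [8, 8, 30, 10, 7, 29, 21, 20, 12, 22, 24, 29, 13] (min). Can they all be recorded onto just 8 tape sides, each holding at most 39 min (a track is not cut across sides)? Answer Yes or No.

Yes

A valid assignment using 7 tape sides:
  side 1: 30 + 8 = 38
  side 2: 29 + 10 = 39
  side 3: 29 + 8 = 37
  side 4: 24 + 13 = 37
  side 5: 22 + 12 = 34
  side 6: 21 + 7 = 28
  side 7: 20 = 20
That uses only 7 ≤ 8, so 8 tape sides are enough.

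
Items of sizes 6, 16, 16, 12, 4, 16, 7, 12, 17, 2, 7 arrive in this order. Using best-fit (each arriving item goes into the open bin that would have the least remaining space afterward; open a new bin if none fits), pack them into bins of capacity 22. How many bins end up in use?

  6 → bin 1 (new)  [load 6/22]
  16 → bin 1  [load 22/22]
  16 → bin 2 (new)  [load 16/22]
  12 → bin 3 (new)  [load 12/22]
  4 → bin 2  [load 20/22]
  16 → bin 4 (new)  [load 16/22]
  7 → bin 3  [load 19/22]
  12 → bin 5 (new)  [load 12/22]
  17 → bin 6 (new)  [load 17/22]
  2 → bin 2  [load 22/22]
  7 → bin 5  [load 19/22]
6 bins opened.

6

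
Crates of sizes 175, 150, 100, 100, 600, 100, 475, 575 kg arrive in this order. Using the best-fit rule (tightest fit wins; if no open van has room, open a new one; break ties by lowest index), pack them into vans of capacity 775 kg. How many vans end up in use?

  175 → van 1 (new)  [load 175/775]
  150 → van 1  [load 325/775]
  100 → van 1  [load 425/775]
  100 → van 1  [load 525/775]
  600 → van 2 (new)  [load 600/775]
  100 → van 2  [load 700/775]
  475 → van 3 (new)  [load 475/775]
  575 → van 4 (new)  [load 575/775]
4 vans opened.

4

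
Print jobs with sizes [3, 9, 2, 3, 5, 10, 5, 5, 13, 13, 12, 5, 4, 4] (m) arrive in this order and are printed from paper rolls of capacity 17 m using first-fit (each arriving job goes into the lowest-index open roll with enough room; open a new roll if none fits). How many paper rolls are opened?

  3 → roll 1 (new)  [load 3/17]
  9 → roll 1  [load 12/17]
  2 → roll 1  [load 14/17]
  3 → roll 1  [load 17/17]
  5 → roll 2 (new)  [load 5/17]
  10 → roll 2  [load 15/17]
  5 → roll 3 (new)  [load 5/17]
  5 → roll 3  [load 10/17]
  13 → roll 4 (new)  [load 13/17]
  13 → roll 5 (new)  [load 13/17]
  12 → roll 6 (new)  [load 12/17]
  5 → roll 3  [load 15/17]
  4 → roll 4  [load 17/17]
  4 → roll 5  [load 17/17]
6 paper rolls opened.

6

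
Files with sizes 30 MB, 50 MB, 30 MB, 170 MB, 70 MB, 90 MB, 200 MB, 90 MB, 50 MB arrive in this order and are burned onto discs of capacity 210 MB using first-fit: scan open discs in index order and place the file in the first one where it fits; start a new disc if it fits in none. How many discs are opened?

5

  30 → disc 1 (new)  [load 30/210]
  50 → disc 1  [load 80/210]
  30 → disc 1  [load 110/210]
  170 → disc 2 (new)  [load 170/210]
  70 → disc 1  [load 180/210]
  90 → disc 3 (new)  [load 90/210]
  200 → disc 4 (new)  [load 200/210]
  90 → disc 3  [load 180/210]
  50 → disc 5 (new)  [load 50/210]
5 discs opened.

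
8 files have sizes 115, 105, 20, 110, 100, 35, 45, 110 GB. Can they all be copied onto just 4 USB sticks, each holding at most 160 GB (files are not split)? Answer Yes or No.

Total = 640 GB; ⌈640/160⌉ = 4.
5 files each exceed half the capacity and cannot share a USB stick, forcing at least 5 USB sticks.
At least 5 USB sticks are required, but only 4 are allowed.

No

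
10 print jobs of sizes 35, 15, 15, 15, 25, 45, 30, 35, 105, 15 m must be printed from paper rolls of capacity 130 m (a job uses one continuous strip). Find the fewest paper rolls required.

3

Total = 105 + 45 + 35 + 35 + 30 + 25 + 15 + 15 + 15 + 15 = 335 m.
Lower bound: ⌈335/130⌉ = 3 paper rolls.
A packing using 3 paper rolls:
  roll 1: 105 + 25 = 130
  roll 2: 45 + 35 + 35 + 15 = 130
  roll 3: 30 + 15 + 15 + 15 = 75
This matches the lower bound, so 3 is optimal.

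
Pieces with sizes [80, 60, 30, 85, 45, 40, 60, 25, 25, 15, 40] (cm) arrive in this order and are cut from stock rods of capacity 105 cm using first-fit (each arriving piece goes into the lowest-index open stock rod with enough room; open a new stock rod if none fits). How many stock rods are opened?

6

  80 → stock rod 1 (new)  [load 80/105]
  60 → stock rod 2 (new)  [load 60/105]
  30 → stock rod 2  [load 90/105]
  85 → stock rod 3 (new)  [load 85/105]
  45 → stock rod 4 (new)  [load 45/105]
  40 → stock rod 4  [load 85/105]
  60 → stock rod 5 (new)  [load 60/105]
  25 → stock rod 1  [load 105/105]
  25 → stock rod 5  [load 85/105]
  15 → stock rod 2  [load 105/105]
  40 → stock rod 6 (new)  [load 40/105]
6 stock rods opened.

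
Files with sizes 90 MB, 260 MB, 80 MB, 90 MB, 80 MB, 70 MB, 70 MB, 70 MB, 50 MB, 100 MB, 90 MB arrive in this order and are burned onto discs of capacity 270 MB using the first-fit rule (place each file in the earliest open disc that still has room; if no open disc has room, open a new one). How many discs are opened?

4

  90 → disc 1 (new)  [load 90/270]
  260 → disc 2 (new)  [load 260/270]
  80 → disc 1  [load 170/270]
  90 → disc 1  [load 260/270]
  80 → disc 3 (new)  [load 80/270]
  70 → disc 3  [load 150/270]
  70 → disc 3  [load 220/270]
  70 → disc 4 (new)  [load 70/270]
  50 → disc 3  [load 270/270]
  100 → disc 4  [load 170/270]
  90 → disc 4  [load 260/270]
4 discs opened.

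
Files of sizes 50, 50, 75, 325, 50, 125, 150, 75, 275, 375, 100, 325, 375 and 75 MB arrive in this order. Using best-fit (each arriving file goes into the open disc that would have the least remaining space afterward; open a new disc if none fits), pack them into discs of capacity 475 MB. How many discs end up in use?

  50 → disc 1 (new)  [load 50/475]
  50 → disc 1  [load 100/475]
  75 → disc 1  [load 175/475]
  325 → disc 2 (new)  [load 325/475]
  50 → disc 2  [load 375/475]
  125 → disc 1  [load 300/475]
  150 → disc 1  [load 450/475]
  75 → disc 2  [load 450/475]
  275 → disc 3 (new)  [load 275/475]
  375 → disc 4 (new)  [load 375/475]
  100 → disc 4  [load 475/475]
  325 → disc 5 (new)  [load 325/475]
  375 → disc 6 (new)  [load 375/475]
  75 → disc 6  [load 450/475]
6 discs opened.

6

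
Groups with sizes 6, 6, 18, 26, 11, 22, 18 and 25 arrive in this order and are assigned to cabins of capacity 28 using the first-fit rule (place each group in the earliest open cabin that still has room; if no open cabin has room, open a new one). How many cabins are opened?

  6 → cabin 1 (new)  [load 6/28]
  6 → cabin 1  [load 12/28]
  18 → cabin 2 (new)  [load 18/28]
  26 → cabin 3 (new)  [load 26/28]
  11 → cabin 1  [load 23/28]
  22 → cabin 4 (new)  [load 22/28]
  18 → cabin 5 (new)  [load 18/28]
  25 → cabin 6 (new)  [load 25/28]
6 cabins opened.

6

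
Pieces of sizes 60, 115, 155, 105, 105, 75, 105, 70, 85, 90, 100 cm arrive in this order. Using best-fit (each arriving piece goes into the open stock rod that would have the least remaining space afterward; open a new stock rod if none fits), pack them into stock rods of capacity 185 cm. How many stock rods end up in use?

7

  60 → stock rod 1 (new)  [load 60/185]
  115 → stock rod 1  [load 175/185]
  155 → stock rod 2 (new)  [load 155/185]
  105 → stock rod 3 (new)  [load 105/185]
  105 → stock rod 4 (new)  [load 105/185]
  75 → stock rod 3  [load 180/185]
  105 → stock rod 5 (new)  [load 105/185]
  70 → stock rod 4  [load 175/185]
  85 → stock rod 6 (new)  [load 85/185]
  90 → stock rod 6  [load 175/185]
  100 → stock rod 7 (new)  [load 100/185]
7 stock rods opened.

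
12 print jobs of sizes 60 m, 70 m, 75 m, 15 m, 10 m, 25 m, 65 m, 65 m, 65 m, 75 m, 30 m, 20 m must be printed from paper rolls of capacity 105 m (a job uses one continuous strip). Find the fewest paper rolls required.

7

Total = 75 + 75 + 70 + 65 + 65 + 65 + 60 + 30 + 25 + 20 + 15 + 10 = 575 m.
Lower bound: ⌈575/105⌉ = 6 paper rolls.
Also, 7 print jobs each exceed 105/2 m, and no two of those can share a roll, so at least 7 paper rolls are needed.
A packing using 7 paper rolls:
  roll 1: 75 + 30 = 105
  roll 2: 75 + 25 = 100
  roll 3: 70 + 20 + 15 = 105
  roll 4: 65 + 10 = 75
  roll 5: 65 = 65
  roll 6: 65 = 65
  roll 7: 60 = 60
This matches the lower bound, so 7 is optimal.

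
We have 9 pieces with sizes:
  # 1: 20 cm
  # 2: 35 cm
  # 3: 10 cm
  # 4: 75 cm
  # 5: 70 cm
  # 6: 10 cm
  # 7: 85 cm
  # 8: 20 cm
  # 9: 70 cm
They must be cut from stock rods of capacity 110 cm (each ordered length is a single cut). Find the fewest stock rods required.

Total = 85 + 75 + 70 + 70 + 35 + 20 + 20 + 10 + 10 = 395 cm.
Lower bound: ⌈395/110⌉ = 4 stock rods.
A packing using 4 stock rods:
  stock rod 1: 85 + 20 = 105
  stock rod 2: 75 + 35 = 110
  stock rod 3: 70 + 20 + 10 + 10 = 110
  stock rod 4: 70 = 70
This matches the lower bound, so 4 is optimal.

4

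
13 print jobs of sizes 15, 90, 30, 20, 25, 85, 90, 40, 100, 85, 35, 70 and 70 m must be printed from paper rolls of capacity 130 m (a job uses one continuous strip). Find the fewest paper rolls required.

Total = 100 + 90 + 90 + 85 + 85 + 70 + 70 + 40 + 35 + 30 + 25 + 20 + 15 = 755 m.
Lower bound: ⌈755/130⌉ = 6 paper rolls.
Also, 7 print jobs each exceed 65 m, and no two of those can share a roll, so at least 7 paper rolls are needed.
A packing using 7 paper rolls:
  roll 1: 100 + 30 = 130
  roll 2: 90 + 40 = 130
  roll 3: 90 + 35 = 125
  roll 4: 85 + 25 + 20 = 130
  roll 5: 85 + 15 = 100
  roll 6: 70 = 70
  roll 7: 70 = 70
This matches the lower bound, so 7 is optimal.

7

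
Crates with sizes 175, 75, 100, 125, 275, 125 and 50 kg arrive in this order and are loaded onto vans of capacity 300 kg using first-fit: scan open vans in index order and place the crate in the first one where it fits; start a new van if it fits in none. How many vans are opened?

4

  175 → van 1 (new)  [load 175/300]
  75 → van 1  [load 250/300]
  100 → van 2 (new)  [load 100/300]
  125 → van 2  [load 225/300]
  275 → van 3 (new)  [load 275/300]
  125 → van 4 (new)  [load 125/300]
  50 → van 1  [load 300/300]
4 vans opened.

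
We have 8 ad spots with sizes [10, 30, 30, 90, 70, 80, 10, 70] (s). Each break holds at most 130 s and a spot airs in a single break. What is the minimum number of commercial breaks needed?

4

Total = 90 + 80 + 70 + 70 + 30 + 30 + 10 + 10 = 390 s.
Lower bound: ⌈390/130⌉ = 3 commercial breaks.
Also, 4 ad spots each exceed 65 s, and no two of those can share a break, so at least 4 commercial breaks are needed.
A packing using 4 commercial breaks:
  break 1: 90 + 30 + 10 = 130
  break 2: 80 + 30 + 10 = 120
  break 3: 70 = 70
  break 4: 70 = 70
This matches the lower bound, so 4 is optimal.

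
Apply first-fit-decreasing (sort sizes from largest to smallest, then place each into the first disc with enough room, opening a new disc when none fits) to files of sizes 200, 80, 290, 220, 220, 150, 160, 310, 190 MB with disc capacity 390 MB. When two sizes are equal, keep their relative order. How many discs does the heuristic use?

Sorted descending: 310, 290, 220, 220, 200, 190, 160, 150, 80.
  310 → disc 1 (new)  [load 310/390]
  290 → disc 2 (new)  [load 290/390]
  220 → disc 3 (new)  [load 220/390]
  220 → disc 4 (new)  [load 220/390]
  200 → disc 5 (new)  [load 200/390]
  190 → disc 5  [load 390/390]
  160 → disc 3  [load 380/390]
  150 → disc 4  [load 370/390]
  80 → disc 1  [load 390/390]
5 discs opened.

5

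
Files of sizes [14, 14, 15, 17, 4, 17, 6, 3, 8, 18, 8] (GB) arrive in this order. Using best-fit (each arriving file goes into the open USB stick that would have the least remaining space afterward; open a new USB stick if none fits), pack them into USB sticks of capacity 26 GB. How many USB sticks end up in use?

6

  14 → USB stick 1 (new)  [load 14/26]
  14 → USB stick 2 (new)  [load 14/26]
  15 → USB stick 3 (new)  [load 15/26]
  17 → USB stick 4 (new)  [load 17/26]
  4 → USB stick 4  [load 21/26]
  17 → USB stick 5 (new)  [load 17/26]
  6 → USB stick 5  [load 23/26]
  3 → USB stick 5  [load 26/26]
  8 → USB stick 3  [load 23/26]
  18 → USB stick 6 (new)  [load 18/26]
  8 → USB stick 6  [load 26/26]
6 USB sticks opened.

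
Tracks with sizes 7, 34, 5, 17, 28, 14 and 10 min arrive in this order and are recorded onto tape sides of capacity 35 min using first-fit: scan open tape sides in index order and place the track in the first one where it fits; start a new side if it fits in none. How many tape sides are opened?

4

  7 → side 1 (new)  [load 7/35]
  34 → side 2 (new)  [load 34/35]
  5 → side 1  [load 12/35]
  17 → side 1  [load 29/35]
  28 → side 3 (new)  [load 28/35]
  14 → side 4 (new)  [load 14/35]
  10 → side 4  [load 24/35]
4 tape sides opened.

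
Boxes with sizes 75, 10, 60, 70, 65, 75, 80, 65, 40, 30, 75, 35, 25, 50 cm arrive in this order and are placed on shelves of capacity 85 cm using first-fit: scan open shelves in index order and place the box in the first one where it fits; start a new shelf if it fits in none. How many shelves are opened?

  75 → shelf 1 (new)  [load 75/85]
  10 → shelf 1  [load 85/85]
  60 → shelf 2 (new)  [load 60/85]
  70 → shelf 3 (new)  [load 70/85]
  65 → shelf 4 (new)  [load 65/85]
  75 → shelf 5 (new)  [load 75/85]
  80 → shelf 6 (new)  [load 80/85]
  65 → shelf 7 (new)  [load 65/85]
  40 → shelf 8 (new)  [load 40/85]
  30 → shelf 8  [load 70/85]
  75 → shelf 9 (new)  [load 75/85]
  35 → shelf 10 (new)  [load 35/85]
  25 → shelf 2  [load 85/85]
  50 → shelf 10  [load 85/85]
10 shelves opened.

10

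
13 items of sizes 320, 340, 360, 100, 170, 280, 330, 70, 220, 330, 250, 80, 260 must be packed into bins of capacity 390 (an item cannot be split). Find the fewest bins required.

9

Total = 360 + 340 + 330 + 330 + 320 + 280 + 260 + 250 + 220 + 170 + 100 + 80 + 70 = 3110.
Lower bound: ⌈3110/390⌉ = 8 bins.
Also, 9 items each exceed 195, and no two of those can share a bin, so at least 9 bins are needed.
A packing using 9 bins:
  bin 1: 360 = 360
  bin 2: 340 = 340
  bin 3: 330 = 330
  bin 4: 330 = 330
  bin 5: 320 + 70 = 390
  bin 6: 280 + 100 = 380
  bin 7: 260 + 80 = 340
  bin 8: 250 = 250
  bin 9: 220 + 170 = 390
This matches the lower bound, so 9 is optimal.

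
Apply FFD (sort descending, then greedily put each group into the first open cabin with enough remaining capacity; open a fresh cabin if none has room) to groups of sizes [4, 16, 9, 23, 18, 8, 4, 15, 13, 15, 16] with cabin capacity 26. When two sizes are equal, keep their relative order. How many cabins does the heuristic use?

Sorted descending: 23, 18, 16, 16, 15, 15, 13, 9, 8, 4, 4.
  23 → cabin 1 (new)  [load 23/26]
  18 → cabin 2 (new)  [load 18/26]
  16 → cabin 3 (new)  [load 16/26]
  16 → cabin 4 (new)  [load 16/26]
  15 → cabin 5 (new)  [load 15/26]
  15 → cabin 6 (new)  [load 15/26]
  13 → cabin 7 (new)  [load 13/26]
  9 → cabin 3  [load 25/26]
  8 → cabin 2  [load 26/26]
  4 → cabin 4  [load 20/26]
  4 → cabin 4  [load 24/26]
7 cabins opened.

7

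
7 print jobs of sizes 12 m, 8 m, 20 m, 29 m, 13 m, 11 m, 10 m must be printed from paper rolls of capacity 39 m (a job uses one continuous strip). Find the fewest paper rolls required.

3

Total = 29 + 20 + 13 + 12 + 11 + 10 + 8 = 103 m.
Lower bound: ⌈103/39⌉ = 3 paper rolls.
A packing using 3 paper rolls:
  roll 1: 29 + 10 = 39
  roll 2: 20 + 13 = 33
  roll 3: 12 + 11 + 8 = 31
This matches the lower bound, so 3 is optimal.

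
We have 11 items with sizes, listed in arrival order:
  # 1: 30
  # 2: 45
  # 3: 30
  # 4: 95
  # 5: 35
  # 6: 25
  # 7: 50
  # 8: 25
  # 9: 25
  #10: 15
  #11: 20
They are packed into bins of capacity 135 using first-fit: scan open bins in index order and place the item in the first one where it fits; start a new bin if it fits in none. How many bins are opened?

3

  30 → bin 1 (new)  [load 30/135]
  45 → bin 1  [load 75/135]
  30 → bin 1  [load 105/135]
  95 → bin 2 (new)  [load 95/135]
  35 → bin 2  [load 130/135]
  25 → bin 1  [load 130/135]
  50 → bin 3 (new)  [load 50/135]
  25 → bin 3  [load 75/135]
  25 → bin 3  [load 100/135]
  15 → bin 3  [load 115/135]
  20 → bin 3  [load 135/135]
3 bins opened.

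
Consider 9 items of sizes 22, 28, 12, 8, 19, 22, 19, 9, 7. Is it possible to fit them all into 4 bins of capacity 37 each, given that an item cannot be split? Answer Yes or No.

Total = 146; ⌈146/37⌉ = 4.
5 items each exceed half the capacity and cannot share a bin, forcing at least 5 bins.
At least 5 bins are required, but only 4 are allowed.

No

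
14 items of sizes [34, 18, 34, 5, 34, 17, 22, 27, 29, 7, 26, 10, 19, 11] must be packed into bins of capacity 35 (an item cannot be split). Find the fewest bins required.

9

Total = 34 + 34 + 34 + 29 + 27 + 26 + 22 + 19 + 18 + 17 + 11 + 10 + 7 + 5 = 293.
Lower bound: ⌈293/35⌉ = 9 bins.
A packing using 9 bins:
  bin 1: 34 = 34
  bin 2: 34 = 34
  bin 3: 34 = 34
  bin 4: 29 + 5 = 34
  bin 5: 27 + 7 = 34
  bin 6: 26 = 26
  bin 7: 22 + 11 = 33
  bin 8: 19 + 10 = 29
  bin 9: 18 + 17 = 35
This matches the lower bound, so 9 is optimal.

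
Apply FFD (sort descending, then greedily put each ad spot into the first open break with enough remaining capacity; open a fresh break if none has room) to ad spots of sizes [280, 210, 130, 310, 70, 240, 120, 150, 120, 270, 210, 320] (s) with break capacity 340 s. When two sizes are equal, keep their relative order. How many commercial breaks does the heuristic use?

Sorted descending: 320, 310, 280, 270, 240, 210, 210, 150, 130, 120, 120, 70.
  320 → break 1 (new)  [load 320/340]
  310 → break 2 (new)  [load 310/340]
  280 → break 3 (new)  [load 280/340]
  270 → break 4 (new)  [load 270/340]
  240 → break 5 (new)  [load 240/340]
  210 → break 6 (new)  [load 210/340]
  210 → break 7 (new)  [load 210/340]
  150 → break 8 (new)  [load 150/340]
  130 → break 6  [load 340/340]
  120 → break 7  [load 330/340]
  120 → break 8  [load 270/340]
  70 → break 4  [load 340/340]
8 commercial breaks opened.

8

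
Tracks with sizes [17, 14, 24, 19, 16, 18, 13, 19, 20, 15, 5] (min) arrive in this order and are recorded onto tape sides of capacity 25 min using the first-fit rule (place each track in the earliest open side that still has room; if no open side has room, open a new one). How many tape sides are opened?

  17 → side 1 (new)  [load 17/25]
  14 → side 2 (new)  [load 14/25]
  24 → side 3 (new)  [load 24/25]
  19 → side 4 (new)  [load 19/25]
  16 → side 5 (new)  [load 16/25]
  18 → side 6 (new)  [load 18/25]
  13 → side 7 (new)  [load 13/25]
  19 → side 8 (new)  [load 19/25]
  20 → side 9 (new)  [load 20/25]
  15 → side 10 (new)  [load 15/25]
  5 → side 1  [load 22/25]
10 tape sides opened.

10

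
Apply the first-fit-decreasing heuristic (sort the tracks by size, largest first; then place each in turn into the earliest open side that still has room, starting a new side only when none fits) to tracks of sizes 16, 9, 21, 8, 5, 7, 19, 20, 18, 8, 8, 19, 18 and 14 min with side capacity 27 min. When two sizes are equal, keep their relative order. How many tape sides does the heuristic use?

8

Sorted descending: 21, 20, 19, 19, 18, 18, 16, 14, 9, 8, 8, 8, 7, 5.
  21 → side 1 (new)  [load 21/27]
  20 → side 2 (new)  [load 20/27]
  19 → side 3 (new)  [load 19/27]
  19 → side 4 (new)  [load 19/27]
  18 → side 5 (new)  [load 18/27]
  18 → side 6 (new)  [load 18/27]
  16 → side 7 (new)  [load 16/27]
  14 → side 8 (new)  [load 14/27]
  9 → side 5  [load 27/27]
  8 → side 3  [load 27/27]
  8 → side 4  [load 27/27]
  8 → side 6  [load 26/27]
  7 → side 2  [load 27/27]
  5 → side 1  [load 26/27]
8 tape sides opened.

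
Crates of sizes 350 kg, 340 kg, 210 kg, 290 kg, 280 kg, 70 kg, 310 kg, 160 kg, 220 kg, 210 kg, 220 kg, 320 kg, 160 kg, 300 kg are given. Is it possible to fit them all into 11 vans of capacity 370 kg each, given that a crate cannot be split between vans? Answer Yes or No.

A valid assignment using 11 vans:
  van 1: 350 = 350
  van 2: 340 = 340
  van 3: 320 = 320
  van 4: 310 = 310
  van 5: 300 + 70 = 370
  van 6: 290 = 290
  van 7: 280 = 280
  van 8: 220 = 220
  van 9: 220 = 220
  van 10: 210 + 160 = 370
  van 11: 210 + 160 = 370
Every load is within 370 kg, so 11 vans suffice.

Yes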